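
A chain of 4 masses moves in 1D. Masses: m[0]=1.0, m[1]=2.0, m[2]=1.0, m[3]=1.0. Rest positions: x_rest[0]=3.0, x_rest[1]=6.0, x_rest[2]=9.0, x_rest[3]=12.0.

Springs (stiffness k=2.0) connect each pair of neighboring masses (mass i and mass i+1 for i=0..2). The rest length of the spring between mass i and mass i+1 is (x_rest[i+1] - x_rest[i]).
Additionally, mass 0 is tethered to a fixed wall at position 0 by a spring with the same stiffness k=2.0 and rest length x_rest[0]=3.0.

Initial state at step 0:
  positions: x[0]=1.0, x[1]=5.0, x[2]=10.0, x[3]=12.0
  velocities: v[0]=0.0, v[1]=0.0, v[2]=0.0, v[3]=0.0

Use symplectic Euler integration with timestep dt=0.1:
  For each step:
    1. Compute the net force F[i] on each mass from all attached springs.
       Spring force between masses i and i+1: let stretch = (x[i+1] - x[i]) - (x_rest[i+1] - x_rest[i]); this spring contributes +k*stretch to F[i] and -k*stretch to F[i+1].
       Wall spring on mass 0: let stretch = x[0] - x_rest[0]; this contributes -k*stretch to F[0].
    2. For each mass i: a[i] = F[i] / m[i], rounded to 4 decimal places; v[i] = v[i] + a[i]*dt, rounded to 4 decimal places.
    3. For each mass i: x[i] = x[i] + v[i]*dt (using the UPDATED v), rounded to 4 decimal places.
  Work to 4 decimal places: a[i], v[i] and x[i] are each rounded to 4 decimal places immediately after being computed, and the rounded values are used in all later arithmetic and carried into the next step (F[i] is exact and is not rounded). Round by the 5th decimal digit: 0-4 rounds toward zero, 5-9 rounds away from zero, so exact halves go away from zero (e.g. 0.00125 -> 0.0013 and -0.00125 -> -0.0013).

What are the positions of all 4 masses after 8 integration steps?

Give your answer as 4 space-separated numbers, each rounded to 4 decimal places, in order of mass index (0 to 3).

Step 0: x=[1.0000 5.0000 10.0000 12.0000] v=[0.0000 0.0000 0.0000 0.0000]
Step 1: x=[1.0600 5.0100 9.9400 12.0200] v=[0.6000 0.1000 -0.6000 0.2000]
Step 2: x=[1.1778 5.0298 9.8230 12.0584] v=[1.1780 0.1980 -1.1700 0.3840]
Step 3: x=[1.3491 5.0590 9.6548 12.1121] v=[1.7128 0.2921 -1.6816 0.5369]
Step 4: x=[1.5676 5.0971 9.4439 12.1766] v=[2.1850 0.3807 -2.1093 0.6454]
Step 5: x=[1.8253 5.1433 9.2007 12.2465] v=[2.5774 0.4624 -2.4321 0.6989]
Step 6: x=[2.1129 5.1969 8.9373 12.3155] v=[2.8759 0.5363 -2.6344 0.6897]
Step 7: x=[2.4199 5.2571 8.6666 12.3769] v=[3.0701 0.6019 -2.7068 0.6141]
Step 8: x=[2.7353 5.3230 8.4019 12.4241] v=[3.1536 0.6591 -2.6466 0.4720]

Answer: 2.7353 5.3230 8.4019 12.4241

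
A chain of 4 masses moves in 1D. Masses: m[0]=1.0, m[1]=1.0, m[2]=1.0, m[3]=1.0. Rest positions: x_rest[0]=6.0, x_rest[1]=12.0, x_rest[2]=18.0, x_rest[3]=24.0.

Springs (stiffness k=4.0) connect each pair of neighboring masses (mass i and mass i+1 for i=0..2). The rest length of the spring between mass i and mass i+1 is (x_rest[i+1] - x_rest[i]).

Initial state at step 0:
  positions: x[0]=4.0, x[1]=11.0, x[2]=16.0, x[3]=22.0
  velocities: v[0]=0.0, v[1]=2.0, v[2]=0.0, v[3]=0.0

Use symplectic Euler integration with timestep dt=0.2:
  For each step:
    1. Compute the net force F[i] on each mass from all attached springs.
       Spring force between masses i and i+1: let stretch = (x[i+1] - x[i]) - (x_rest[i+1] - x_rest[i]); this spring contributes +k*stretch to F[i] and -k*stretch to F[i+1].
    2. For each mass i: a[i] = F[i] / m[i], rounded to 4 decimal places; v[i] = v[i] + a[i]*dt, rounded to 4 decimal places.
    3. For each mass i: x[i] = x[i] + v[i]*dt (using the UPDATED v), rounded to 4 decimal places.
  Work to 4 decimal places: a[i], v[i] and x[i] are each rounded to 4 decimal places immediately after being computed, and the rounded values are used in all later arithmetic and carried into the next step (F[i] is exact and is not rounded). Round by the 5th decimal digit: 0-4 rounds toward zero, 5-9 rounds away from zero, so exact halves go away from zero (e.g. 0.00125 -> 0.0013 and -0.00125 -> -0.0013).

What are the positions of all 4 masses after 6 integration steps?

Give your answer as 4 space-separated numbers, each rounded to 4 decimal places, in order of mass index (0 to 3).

Answer: 5.3346 10.4911 16.6659 22.9084

Derivation:
Step 0: x=[4.0000 11.0000 16.0000 22.0000] v=[0.0000 2.0000 0.0000 0.0000]
Step 1: x=[4.1600 11.0800 16.1600 22.0000] v=[0.8000 0.4000 0.8000 0.0000]
Step 2: x=[4.4672 10.8656 16.4416 22.0256] v=[1.5360 -1.0720 1.4080 0.1280]
Step 3: x=[4.8381 10.5196 16.7245 22.1178] v=[1.8547 -1.7299 1.4144 0.4608]
Step 4: x=[5.1581 10.2574 16.8775 22.3070] v=[1.5999 -1.3112 0.7651 0.9462]
Step 5: x=[5.3340 10.2385 16.8400 22.5875] v=[0.8793 -0.0946 -0.1874 1.4026]
Step 6: x=[5.3346 10.4911 16.6659 22.9084] v=[0.0029 1.2630 -0.8706 1.6046]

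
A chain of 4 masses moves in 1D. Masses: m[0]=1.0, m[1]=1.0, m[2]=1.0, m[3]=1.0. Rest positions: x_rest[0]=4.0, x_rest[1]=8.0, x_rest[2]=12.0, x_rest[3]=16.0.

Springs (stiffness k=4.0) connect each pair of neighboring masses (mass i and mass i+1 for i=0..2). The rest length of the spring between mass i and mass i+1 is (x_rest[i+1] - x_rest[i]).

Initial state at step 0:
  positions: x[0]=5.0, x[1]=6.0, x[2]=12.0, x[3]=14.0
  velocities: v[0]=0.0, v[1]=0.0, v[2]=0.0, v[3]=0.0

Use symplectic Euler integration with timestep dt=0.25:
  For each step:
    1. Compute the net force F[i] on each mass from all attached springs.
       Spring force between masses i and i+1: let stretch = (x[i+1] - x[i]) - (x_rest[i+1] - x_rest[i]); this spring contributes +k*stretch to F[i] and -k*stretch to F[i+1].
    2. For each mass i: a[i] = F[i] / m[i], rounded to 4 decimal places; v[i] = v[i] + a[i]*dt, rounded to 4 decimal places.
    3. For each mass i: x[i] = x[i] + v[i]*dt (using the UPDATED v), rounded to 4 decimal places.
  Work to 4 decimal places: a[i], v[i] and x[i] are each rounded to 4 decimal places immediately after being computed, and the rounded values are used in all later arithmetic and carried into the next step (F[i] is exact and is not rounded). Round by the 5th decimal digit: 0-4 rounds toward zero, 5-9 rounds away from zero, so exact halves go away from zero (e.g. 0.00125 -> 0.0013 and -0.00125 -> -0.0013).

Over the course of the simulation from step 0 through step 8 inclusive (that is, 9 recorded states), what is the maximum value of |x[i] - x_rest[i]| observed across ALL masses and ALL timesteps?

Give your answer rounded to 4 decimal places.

Answer: 2.6191

Derivation:
Step 0: x=[5.0000 6.0000 12.0000 14.0000] v=[0.0000 0.0000 0.0000 0.0000]
Step 1: x=[4.2500 7.2500 11.0000 14.5000] v=[-3.0000 5.0000 -4.0000 2.0000]
Step 2: x=[3.2500 8.6875 9.9375 15.1250] v=[-4.0000 5.7500 -4.2500 2.5000]
Step 3: x=[2.6094 9.0781 9.8594 15.4531] v=[-2.5625 1.5625 -0.3125 1.3125]
Step 4: x=[2.5860 8.0469 10.9844 15.3828] v=[-0.0938 -4.1249 4.4999 -0.2812]
Step 5: x=[2.9278 6.3848 12.4746 15.2129] v=[1.3671 -6.6483 5.9608 -0.6796]
Step 6: x=[3.1338 5.3809 13.1269 15.3584] v=[0.8241 -4.0155 2.6093 0.5821]
Step 7: x=[2.9016 5.7518 12.4006 15.9461] v=[-0.9288 1.4834 -2.9052 2.3506]
Step 8: x=[2.3820 7.0723 10.8985 16.6474] v=[-2.0786 5.2820 -6.0085 2.8051]
Max displacement = 2.6191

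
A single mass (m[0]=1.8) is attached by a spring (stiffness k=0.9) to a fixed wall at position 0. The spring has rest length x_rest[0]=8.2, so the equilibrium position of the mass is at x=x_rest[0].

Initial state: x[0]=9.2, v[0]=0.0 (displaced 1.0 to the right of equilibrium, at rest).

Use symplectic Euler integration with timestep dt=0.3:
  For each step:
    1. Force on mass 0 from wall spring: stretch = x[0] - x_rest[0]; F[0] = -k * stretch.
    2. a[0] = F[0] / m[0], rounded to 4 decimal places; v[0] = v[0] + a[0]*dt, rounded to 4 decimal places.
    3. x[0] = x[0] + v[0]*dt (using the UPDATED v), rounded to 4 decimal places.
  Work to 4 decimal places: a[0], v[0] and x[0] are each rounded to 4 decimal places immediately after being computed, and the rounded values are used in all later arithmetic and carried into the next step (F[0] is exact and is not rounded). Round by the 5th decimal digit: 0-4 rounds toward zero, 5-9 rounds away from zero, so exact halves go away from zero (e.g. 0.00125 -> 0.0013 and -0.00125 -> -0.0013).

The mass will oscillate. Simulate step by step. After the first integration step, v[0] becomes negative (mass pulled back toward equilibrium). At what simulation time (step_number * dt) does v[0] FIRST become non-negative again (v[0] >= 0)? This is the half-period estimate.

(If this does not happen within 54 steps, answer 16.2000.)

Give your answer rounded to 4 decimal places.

Step 0: x=[9.2000] v=[0.0000]
Step 1: x=[9.1550] v=[-0.1500]
Step 2: x=[9.0670] v=[-0.2933]
Step 3: x=[8.9400] v=[-0.4234]
Step 4: x=[8.7797] v=[-0.5344]
Step 5: x=[8.5933] v=[-0.6214]
Step 6: x=[8.3892] v=[-0.6804]
Step 7: x=[8.1766] v=[-0.7088]
Step 8: x=[7.9650] v=[-0.7053]
Step 9: x=[7.7640] v=[-0.6701]
Step 10: x=[7.5826] v=[-0.6047]
Step 11: x=[7.4290] v=[-0.5121]
Step 12: x=[7.3101] v=[-0.3965]
Step 13: x=[7.2312] v=[-0.2630]
Step 14: x=[7.1959] v=[-0.1177]
Step 15: x=[7.2058] v=[0.0329]
First v>=0 after going negative at step 15, time=4.5000

Answer: 4.5000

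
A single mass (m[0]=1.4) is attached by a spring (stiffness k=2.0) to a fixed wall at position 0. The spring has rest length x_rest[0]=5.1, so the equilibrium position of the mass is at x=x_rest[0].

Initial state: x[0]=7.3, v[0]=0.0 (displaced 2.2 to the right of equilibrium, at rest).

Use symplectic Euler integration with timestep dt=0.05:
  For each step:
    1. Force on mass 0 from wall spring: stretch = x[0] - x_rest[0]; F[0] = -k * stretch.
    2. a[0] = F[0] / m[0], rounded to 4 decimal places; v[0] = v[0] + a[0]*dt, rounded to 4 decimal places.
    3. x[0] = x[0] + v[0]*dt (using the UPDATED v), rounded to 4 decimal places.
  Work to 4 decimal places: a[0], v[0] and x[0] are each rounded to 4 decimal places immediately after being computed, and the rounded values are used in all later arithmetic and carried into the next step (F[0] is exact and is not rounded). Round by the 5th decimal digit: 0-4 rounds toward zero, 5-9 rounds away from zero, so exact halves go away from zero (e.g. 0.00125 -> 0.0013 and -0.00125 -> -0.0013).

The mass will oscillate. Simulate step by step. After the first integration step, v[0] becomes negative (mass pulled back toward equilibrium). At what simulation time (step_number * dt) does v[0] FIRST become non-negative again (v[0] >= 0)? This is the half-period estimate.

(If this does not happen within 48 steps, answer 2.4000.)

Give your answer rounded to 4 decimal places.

Step 0: x=[7.3000] v=[0.0000]
Step 1: x=[7.2921] v=[-0.1571]
Step 2: x=[7.2764] v=[-0.3137]
Step 3: x=[7.2529] v=[-0.4692]
Step 4: x=[7.2218] v=[-0.6230]
Step 5: x=[7.1831] v=[-0.7746]
Step 6: x=[7.1369] v=[-0.9234]
Step 7: x=[7.0835] v=[-1.0689]
Step 8: x=[7.0230] v=[-1.2106]
Step 9: x=[6.9556] v=[-1.3480]
Step 10: x=[6.8816] v=[-1.4805]
Step 11: x=[6.8012] v=[-1.6078]
Step 12: x=[6.7147] v=[-1.7293]
Step 13: x=[6.6225] v=[-1.8446]
Step 14: x=[6.5248] v=[-1.9534]
Step 15: x=[6.4220] v=[-2.0552]
Step 16: x=[6.3145] v=[-2.1496]
Step 17: x=[6.2027] v=[-2.2364]
Step 18: x=[6.0869] v=[-2.3152]
Step 19: x=[5.9676] v=[-2.3857]
Step 20: x=[5.8452] v=[-2.4477]
Step 21: x=[5.7202] v=[-2.5009]
Step 22: x=[5.5929] v=[-2.5452]
Step 23: x=[5.4639] v=[-2.5804]
Step 24: x=[5.3336] v=[-2.6064]
Step 25: x=[5.2024] v=[-2.6231]
Step 26: x=[5.0709] v=[-2.6304]
Step 27: x=[4.9395] v=[-2.6283]
Step 28: x=[4.8087] v=[-2.6168]
Step 29: x=[4.6789] v=[-2.5960]
Step 30: x=[4.5506] v=[-2.5659]
Step 31: x=[4.4243] v=[-2.5267]
Step 32: x=[4.3004] v=[-2.4784]
Step 33: x=[4.1793] v=[-2.4213]
Step 34: x=[4.0615] v=[-2.3555]
Step 35: x=[3.9474] v=[-2.2813]
Step 36: x=[3.8375] v=[-2.1990]
Step 37: x=[3.7321] v=[-2.1088]
Step 38: x=[3.6315] v=[-2.0111]
Step 39: x=[3.5362] v=[-1.9062]
Step 40: x=[3.4465] v=[-1.7945]
Step 41: x=[3.3627] v=[-1.6764]
Step 42: x=[3.2851] v=[-1.5523]
Step 43: x=[3.2140] v=[-1.4227]
Step 44: x=[3.1496] v=[-1.2880]
Step 45: x=[3.0922] v=[-1.1487]
Step 46: x=[3.0419] v=[-1.0053]
Step 47: x=[2.9990] v=[-0.8583]
Step 48: x=[2.9636] v=[-0.7082]
v[0] did not become non-negative within 48 steps; using fallback time=2.4000

Answer: 2.4000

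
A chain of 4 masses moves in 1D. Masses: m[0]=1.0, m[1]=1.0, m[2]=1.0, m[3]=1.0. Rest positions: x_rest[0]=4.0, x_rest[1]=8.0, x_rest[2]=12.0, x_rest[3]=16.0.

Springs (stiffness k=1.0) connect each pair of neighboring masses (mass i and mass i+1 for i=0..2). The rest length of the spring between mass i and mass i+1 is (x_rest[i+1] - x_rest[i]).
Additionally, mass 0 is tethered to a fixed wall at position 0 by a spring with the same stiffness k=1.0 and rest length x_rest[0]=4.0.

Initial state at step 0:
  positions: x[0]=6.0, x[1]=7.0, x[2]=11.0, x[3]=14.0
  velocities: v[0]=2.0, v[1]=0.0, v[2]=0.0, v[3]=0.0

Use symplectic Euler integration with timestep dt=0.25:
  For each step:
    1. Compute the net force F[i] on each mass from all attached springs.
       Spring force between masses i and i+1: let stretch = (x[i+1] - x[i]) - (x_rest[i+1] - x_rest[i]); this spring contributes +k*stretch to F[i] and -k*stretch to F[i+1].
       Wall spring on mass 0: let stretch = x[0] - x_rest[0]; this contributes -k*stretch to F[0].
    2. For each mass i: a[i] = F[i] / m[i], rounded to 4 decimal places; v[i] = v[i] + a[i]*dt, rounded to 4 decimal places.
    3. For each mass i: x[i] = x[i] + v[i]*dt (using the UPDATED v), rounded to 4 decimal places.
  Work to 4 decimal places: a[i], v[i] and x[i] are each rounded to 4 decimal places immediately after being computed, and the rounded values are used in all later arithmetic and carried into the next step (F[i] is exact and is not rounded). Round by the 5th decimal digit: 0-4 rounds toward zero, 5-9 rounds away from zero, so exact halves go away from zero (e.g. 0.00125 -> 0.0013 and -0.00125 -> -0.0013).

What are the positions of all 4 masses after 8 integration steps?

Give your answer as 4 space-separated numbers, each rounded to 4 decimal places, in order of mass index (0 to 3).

Answer: 2.6404 8.9018 11.7103 15.3194

Derivation:
Step 0: x=[6.0000 7.0000 11.0000 14.0000] v=[2.0000 0.0000 0.0000 0.0000]
Step 1: x=[6.1875 7.1875 10.9375 14.0625] v=[0.7500 0.7500 -0.2500 0.2500]
Step 2: x=[6.0508 7.5469 10.8359 14.1797] v=[-0.5469 1.4375 -0.4063 0.4688]
Step 3: x=[5.6294 8.0183 10.7378 14.3379] v=[-1.6856 1.8857 -0.3926 0.6329]
Step 4: x=[5.0055 8.5104 10.6947 14.5211] v=[-2.4957 1.9684 -0.1725 0.7329]
Step 5: x=[4.2878 8.9200 10.7542 14.7152] v=[-2.8709 1.6383 0.2380 0.7763]
Step 6: x=[3.5916 9.1547 10.9466 14.9117] v=[-2.7848 0.9388 0.7697 0.7861]
Step 7: x=[3.0186 9.1537 11.2749 15.1104] v=[-2.2919 -0.0040 1.3130 0.7948]
Step 8: x=[2.6404 8.9018 11.7103 15.3194] v=[-1.5128 -1.0075 1.7416 0.8359]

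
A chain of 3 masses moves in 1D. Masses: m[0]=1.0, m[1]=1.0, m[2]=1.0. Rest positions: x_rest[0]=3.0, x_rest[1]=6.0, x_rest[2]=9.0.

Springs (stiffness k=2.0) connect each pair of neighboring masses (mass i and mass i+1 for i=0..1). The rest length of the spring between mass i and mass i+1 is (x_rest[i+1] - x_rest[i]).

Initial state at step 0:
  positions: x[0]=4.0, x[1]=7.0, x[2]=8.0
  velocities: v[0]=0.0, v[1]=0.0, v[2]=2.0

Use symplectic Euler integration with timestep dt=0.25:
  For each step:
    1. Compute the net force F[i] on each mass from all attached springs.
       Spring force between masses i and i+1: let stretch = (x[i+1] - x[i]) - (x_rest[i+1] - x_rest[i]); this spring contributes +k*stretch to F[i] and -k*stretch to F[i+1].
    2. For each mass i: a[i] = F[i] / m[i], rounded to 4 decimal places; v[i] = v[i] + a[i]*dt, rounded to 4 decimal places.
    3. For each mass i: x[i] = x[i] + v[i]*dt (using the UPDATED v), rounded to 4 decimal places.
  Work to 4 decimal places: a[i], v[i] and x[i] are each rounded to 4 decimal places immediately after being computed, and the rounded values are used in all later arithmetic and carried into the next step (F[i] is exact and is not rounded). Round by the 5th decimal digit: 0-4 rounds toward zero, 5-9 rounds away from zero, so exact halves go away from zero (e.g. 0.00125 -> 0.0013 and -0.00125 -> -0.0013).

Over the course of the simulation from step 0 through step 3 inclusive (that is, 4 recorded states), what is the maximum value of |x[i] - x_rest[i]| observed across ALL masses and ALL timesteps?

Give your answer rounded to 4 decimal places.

Answer: 1.4727

Derivation:
Step 0: x=[4.0000 7.0000 8.0000] v=[0.0000 0.0000 2.0000]
Step 1: x=[4.0000 6.7500 8.7500] v=[0.0000 -1.0000 3.0000]
Step 2: x=[3.9688 6.4063 9.6250] v=[-0.1250 -1.3750 3.5000]
Step 3: x=[3.8672 6.1602 10.4727] v=[-0.4063 -0.9844 3.3907]
Max displacement = 1.4727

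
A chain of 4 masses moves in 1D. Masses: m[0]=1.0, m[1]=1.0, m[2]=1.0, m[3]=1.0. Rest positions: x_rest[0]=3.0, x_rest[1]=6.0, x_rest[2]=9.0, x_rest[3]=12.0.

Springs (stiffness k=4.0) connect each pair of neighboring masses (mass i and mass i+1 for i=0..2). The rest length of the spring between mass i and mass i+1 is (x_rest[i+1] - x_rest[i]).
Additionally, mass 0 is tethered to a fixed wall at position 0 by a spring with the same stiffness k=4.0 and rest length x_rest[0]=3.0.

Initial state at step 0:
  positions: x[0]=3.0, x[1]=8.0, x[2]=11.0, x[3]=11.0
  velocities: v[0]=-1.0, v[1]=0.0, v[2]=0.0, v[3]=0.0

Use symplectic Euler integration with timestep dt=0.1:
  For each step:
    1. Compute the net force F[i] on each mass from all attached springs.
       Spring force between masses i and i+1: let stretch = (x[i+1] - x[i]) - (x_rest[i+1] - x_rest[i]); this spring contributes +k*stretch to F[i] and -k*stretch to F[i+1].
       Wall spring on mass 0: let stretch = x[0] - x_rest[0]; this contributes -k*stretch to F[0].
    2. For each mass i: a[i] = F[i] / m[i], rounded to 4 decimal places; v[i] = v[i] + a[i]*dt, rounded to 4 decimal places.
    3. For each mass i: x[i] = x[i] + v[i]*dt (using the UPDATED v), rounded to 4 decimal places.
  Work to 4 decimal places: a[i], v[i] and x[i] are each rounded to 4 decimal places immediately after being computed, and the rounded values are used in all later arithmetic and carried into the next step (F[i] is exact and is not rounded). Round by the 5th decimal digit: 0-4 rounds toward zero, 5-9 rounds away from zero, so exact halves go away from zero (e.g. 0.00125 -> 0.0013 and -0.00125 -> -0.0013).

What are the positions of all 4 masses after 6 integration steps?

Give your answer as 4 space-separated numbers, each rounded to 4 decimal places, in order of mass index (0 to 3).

Step 0: x=[3.0000 8.0000 11.0000 11.0000] v=[-1.0000 0.0000 0.0000 0.0000]
Step 1: x=[2.9800 7.9200 10.8800 11.1200] v=[-0.2000 -0.8000 -1.2000 1.2000]
Step 2: x=[3.0384 7.7608 10.6512 11.3504] v=[0.5840 -1.5920 -2.2880 2.3040]
Step 3: x=[3.1642 7.5283 10.3348 11.6728] v=[1.2576 -2.3248 -3.1645 3.2243]
Step 4: x=[3.3380 7.2335 9.9596 12.0617] v=[1.7376 -2.9478 -3.7519 3.8891]
Step 5: x=[3.5341 6.8919 9.5595 12.4865] v=[1.9606 -3.4156 -4.0015 4.2483]
Step 6: x=[3.7231 6.5227 9.1697 12.9143] v=[1.8901 -3.6917 -3.8977 4.2775]

Answer: 3.7231 6.5227 9.1697 12.9143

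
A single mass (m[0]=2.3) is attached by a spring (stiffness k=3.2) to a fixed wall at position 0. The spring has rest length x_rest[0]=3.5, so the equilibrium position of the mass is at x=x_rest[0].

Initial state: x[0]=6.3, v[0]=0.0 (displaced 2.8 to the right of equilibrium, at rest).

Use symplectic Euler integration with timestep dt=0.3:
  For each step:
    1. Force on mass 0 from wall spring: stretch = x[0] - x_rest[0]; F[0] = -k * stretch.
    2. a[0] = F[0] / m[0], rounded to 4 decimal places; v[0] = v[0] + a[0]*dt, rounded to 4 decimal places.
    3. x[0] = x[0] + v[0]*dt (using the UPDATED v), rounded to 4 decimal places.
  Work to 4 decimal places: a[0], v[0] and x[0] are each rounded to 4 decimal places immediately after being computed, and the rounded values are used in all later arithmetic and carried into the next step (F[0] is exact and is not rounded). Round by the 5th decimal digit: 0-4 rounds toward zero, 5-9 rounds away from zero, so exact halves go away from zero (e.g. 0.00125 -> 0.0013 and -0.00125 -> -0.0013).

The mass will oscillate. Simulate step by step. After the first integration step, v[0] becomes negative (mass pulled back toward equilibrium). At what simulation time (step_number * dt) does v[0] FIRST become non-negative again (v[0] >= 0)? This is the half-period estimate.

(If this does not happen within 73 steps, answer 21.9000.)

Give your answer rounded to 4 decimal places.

Answer: 2.7000

Derivation:
Step 0: x=[6.3000] v=[0.0000]
Step 1: x=[5.9494] v=[-1.1687]
Step 2: x=[5.2921] v=[-2.1911]
Step 3: x=[4.4104] v=[-2.9391]
Step 4: x=[3.4147] v=[-3.3191]
Step 5: x=[2.4297] v=[-3.2835]
Step 6: x=[1.5787] v=[-2.8368]
Step 7: x=[0.9682] v=[-2.0349]
Step 8: x=[0.6747] v=[-0.9782]
Step 9: x=[0.7350] v=[0.2011]
First v>=0 after going negative at step 9, time=2.7000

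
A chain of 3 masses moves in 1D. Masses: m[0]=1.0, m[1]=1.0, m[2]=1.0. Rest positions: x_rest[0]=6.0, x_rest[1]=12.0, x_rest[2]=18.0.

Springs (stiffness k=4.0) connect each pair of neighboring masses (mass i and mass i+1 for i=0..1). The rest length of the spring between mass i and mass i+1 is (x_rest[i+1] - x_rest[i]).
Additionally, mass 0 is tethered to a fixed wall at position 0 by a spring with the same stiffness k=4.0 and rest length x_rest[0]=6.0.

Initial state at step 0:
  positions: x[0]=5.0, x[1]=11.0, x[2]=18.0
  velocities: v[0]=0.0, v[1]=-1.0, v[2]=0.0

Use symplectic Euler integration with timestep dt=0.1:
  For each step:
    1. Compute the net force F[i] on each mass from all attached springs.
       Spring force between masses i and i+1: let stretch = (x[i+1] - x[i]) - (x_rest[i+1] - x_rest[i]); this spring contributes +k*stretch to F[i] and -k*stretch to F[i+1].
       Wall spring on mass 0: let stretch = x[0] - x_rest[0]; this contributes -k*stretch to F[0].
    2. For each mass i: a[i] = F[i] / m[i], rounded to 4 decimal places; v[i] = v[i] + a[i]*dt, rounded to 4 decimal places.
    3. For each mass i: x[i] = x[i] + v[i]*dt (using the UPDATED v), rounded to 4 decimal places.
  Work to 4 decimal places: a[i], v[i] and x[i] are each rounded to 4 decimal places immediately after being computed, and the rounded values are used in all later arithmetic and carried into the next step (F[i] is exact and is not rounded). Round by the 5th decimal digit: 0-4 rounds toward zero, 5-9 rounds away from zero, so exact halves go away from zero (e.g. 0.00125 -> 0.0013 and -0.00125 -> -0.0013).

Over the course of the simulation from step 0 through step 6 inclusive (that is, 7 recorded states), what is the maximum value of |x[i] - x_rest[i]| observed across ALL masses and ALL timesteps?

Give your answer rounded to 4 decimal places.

Step 0: x=[5.0000 11.0000 18.0000] v=[0.0000 -1.0000 0.0000]
Step 1: x=[5.0400 10.9400 17.9600] v=[0.4000 -0.6000 -0.4000]
Step 2: x=[5.1144 10.9248 17.8792] v=[0.7440 -0.1520 -0.8080]
Step 3: x=[5.2166 10.9554 17.7602] v=[1.0224 0.3056 -1.1898]
Step 4: x=[5.3397 11.0286 17.6090] v=[1.2313 0.7320 -1.5117]
Step 5: x=[5.4768 11.1375 17.4346] v=[1.3710 1.0886 -1.7439]
Step 6: x=[5.6213 11.2718 17.2483] v=[1.4446 1.3432 -1.8627]
Max displacement = 1.0752

Answer: 1.0752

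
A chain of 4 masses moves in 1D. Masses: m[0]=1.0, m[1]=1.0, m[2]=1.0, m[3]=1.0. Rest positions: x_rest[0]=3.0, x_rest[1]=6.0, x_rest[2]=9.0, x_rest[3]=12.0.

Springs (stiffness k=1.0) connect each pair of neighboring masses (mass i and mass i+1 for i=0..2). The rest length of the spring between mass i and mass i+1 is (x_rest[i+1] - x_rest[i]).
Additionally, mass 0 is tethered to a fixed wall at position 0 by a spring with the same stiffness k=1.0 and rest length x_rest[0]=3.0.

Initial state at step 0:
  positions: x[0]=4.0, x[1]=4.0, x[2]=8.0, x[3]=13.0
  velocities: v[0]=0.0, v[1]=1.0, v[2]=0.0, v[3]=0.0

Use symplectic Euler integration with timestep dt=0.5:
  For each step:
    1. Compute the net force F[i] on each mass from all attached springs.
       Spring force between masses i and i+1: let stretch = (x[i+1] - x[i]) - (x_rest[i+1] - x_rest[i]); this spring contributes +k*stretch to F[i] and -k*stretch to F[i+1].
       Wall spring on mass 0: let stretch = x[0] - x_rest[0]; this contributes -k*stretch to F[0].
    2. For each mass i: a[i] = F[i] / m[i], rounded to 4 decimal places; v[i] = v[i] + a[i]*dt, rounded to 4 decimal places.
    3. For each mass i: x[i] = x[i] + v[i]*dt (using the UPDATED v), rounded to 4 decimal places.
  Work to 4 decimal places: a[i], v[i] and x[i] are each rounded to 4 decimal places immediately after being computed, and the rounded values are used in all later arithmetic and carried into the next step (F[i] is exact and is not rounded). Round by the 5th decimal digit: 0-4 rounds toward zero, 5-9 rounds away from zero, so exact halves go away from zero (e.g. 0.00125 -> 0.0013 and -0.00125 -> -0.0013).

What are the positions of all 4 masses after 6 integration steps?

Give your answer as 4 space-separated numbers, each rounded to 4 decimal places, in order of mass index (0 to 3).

Answer: 5.1194 6.0387 9.5789 12.0010

Derivation:
Step 0: x=[4.0000 4.0000 8.0000 13.0000] v=[0.0000 1.0000 0.0000 0.0000]
Step 1: x=[3.0000 5.5000 8.2500 12.5000] v=[-2.0000 3.0000 0.5000 -1.0000]
Step 2: x=[1.8750 7.0625 8.8750 11.6875] v=[-2.2500 3.1250 1.2500 -1.6250]
Step 3: x=[1.5781 7.7813 9.7500 10.9219] v=[-0.5938 1.4375 1.7500 -1.5313]
Step 4: x=[2.4375 7.4414 10.4258 10.6133] v=[1.7188 -0.6798 1.3516 -0.6173]
Step 5: x=[3.9385 6.5966 10.4024 11.0078] v=[3.0020 -1.6896 -0.0469 0.7890]
Step 6: x=[5.1194 6.0387 9.5789 12.0010] v=[2.3618 -1.1158 -1.6471 1.9863]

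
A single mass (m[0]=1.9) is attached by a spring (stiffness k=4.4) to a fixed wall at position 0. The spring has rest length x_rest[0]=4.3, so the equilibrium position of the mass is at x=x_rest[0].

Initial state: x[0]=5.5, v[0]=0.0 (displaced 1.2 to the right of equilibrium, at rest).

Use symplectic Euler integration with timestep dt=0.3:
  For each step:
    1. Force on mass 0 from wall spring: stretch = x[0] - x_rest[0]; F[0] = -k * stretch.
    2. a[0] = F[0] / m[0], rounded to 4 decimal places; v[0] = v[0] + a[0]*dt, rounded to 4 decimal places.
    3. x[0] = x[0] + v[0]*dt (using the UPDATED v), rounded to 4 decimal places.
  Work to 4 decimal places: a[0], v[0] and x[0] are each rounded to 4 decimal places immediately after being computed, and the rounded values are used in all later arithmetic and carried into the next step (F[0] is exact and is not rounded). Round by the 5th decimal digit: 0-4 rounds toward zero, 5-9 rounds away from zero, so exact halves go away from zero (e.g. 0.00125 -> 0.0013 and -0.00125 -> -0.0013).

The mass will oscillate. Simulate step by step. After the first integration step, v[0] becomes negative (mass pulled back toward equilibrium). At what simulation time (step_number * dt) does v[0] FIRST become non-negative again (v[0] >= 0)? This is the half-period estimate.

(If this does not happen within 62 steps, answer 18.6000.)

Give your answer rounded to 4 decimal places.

Answer: 2.1000

Derivation:
Step 0: x=[5.5000] v=[0.0000]
Step 1: x=[5.2499] v=[-0.8337]
Step 2: x=[4.8018] v=[-1.4936]
Step 3: x=[4.2491] v=[-1.8422]
Step 4: x=[3.7071] v=[-1.8068]
Step 5: x=[3.2886] v=[-1.3949]
Step 6: x=[3.0809] v=[-0.6922]
Step 7: x=[3.1273] v=[0.1548]
First v>=0 after going negative at step 7, time=2.1000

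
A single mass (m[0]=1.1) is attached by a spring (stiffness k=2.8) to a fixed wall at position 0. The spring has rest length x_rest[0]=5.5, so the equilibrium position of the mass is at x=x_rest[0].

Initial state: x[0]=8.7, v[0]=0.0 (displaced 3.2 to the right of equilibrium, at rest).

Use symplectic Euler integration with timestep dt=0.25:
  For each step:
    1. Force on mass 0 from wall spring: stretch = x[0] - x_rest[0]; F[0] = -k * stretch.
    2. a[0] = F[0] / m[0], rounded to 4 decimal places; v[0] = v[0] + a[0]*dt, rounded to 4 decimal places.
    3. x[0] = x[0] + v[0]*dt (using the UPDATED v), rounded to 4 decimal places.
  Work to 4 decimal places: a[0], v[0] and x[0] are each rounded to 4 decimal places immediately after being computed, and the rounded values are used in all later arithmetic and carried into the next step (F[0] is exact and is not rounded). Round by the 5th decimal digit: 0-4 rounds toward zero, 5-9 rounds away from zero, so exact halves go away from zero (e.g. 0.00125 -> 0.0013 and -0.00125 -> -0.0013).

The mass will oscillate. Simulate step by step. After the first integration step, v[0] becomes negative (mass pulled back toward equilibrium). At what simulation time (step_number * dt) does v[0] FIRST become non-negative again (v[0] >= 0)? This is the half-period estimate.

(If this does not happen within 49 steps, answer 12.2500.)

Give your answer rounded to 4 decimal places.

Answer: 2.0000

Derivation:
Step 0: x=[8.7000] v=[0.0000]
Step 1: x=[8.1909] v=[-2.0364]
Step 2: x=[7.2537] v=[-3.7488]
Step 3: x=[6.0375] v=[-4.8648]
Step 4: x=[4.7358] v=[-5.2069]
Step 5: x=[3.5557] v=[-4.7206]
Step 6: x=[2.6849] v=[-3.4833]
Step 7: x=[2.2619] v=[-1.6919]
Step 8: x=[2.3541] v=[0.3687]
First v>=0 after going negative at step 8, time=2.0000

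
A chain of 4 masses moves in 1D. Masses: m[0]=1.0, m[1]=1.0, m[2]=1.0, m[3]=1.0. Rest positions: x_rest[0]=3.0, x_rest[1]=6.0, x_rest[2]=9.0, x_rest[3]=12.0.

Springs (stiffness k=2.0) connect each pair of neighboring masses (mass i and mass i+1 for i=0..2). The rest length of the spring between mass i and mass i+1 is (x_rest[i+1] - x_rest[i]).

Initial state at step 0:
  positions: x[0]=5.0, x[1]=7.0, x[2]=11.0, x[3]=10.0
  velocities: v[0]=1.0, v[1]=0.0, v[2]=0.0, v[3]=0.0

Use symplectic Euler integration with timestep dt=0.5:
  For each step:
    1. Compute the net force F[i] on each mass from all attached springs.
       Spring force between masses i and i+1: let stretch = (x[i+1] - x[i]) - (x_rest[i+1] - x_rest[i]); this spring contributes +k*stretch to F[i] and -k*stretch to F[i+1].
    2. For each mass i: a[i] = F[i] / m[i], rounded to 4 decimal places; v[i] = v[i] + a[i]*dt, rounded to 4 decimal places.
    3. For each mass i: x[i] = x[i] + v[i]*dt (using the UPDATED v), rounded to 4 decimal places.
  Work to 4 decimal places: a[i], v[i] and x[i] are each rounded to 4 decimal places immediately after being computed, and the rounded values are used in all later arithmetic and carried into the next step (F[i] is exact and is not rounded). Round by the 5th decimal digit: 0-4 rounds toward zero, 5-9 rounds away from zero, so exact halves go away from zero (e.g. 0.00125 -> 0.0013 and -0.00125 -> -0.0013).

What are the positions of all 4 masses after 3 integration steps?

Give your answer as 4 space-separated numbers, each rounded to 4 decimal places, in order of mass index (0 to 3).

Answer: 4.8750 6.0000 9.7500 13.8750

Derivation:
Step 0: x=[5.0000 7.0000 11.0000 10.0000] v=[1.0000 0.0000 0.0000 0.0000]
Step 1: x=[5.0000 8.0000 8.5000 12.0000] v=[0.0000 2.0000 -5.0000 4.0000]
Step 2: x=[5.0000 7.7500 7.5000 13.7500] v=[0.0000 -0.5000 -2.0000 3.5000]
Step 3: x=[4.8750 6.0000 9.7500 13.8750] v=[-0.2500 -3.5000 4.5000 0.2500]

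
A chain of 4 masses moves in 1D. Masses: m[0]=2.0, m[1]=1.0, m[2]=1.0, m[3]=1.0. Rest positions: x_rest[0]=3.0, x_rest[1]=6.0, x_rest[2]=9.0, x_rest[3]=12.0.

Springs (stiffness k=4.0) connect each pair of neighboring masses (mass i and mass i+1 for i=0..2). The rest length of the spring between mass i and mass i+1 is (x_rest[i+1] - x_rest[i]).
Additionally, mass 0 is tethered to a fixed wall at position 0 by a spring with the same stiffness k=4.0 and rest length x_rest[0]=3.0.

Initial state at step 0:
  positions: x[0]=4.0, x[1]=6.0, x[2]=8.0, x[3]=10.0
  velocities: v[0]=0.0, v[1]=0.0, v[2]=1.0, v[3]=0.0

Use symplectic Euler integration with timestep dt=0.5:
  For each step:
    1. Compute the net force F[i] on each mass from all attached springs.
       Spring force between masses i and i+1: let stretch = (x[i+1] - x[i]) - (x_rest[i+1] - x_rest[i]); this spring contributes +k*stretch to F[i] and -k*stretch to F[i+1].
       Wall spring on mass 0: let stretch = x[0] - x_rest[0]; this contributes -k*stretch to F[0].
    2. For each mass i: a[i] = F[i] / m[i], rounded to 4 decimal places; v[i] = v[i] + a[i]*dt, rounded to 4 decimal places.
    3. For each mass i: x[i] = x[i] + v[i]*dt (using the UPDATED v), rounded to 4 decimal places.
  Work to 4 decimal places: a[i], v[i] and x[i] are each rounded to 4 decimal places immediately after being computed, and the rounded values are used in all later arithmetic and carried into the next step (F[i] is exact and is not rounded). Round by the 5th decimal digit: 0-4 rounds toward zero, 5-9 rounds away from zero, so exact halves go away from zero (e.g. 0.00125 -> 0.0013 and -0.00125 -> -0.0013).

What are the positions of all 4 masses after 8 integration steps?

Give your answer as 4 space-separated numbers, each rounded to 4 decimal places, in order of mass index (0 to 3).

Answer: 4.0625 6.8125 9.7500 12.6250

Derivation:
Step 0: x=[4.0000 6.0000 8.0000 10.0000] v=[0.0000 0.0000 1.0000 0.0000]
Step 1: x=[3.0000 6.0000 8.5000 11.0000] v=[-2.0000 0.0000 1.0000 2.0000]
Step 2: x=[2.0000 5.5000 9.0000 12.5000] v=[-2.0000 -1.0000 1.0000 3.0000]
Step 3: x=[1.7500 5.0000 9.5000 13.5000] v=[-0.5000 -1.0000 1.0000 2.0000]
Step 4: x=[2.2500 5.7500 9.5000 13.5000] v=[1.0000 1.5000 0.0000 0.0000]
Step 5: x=[3.3750 6.7500 9.7500 12.5000] v=[2.2500 2.0000 0.5000 -2.0000]
Step 6: x=[4.5000 7.3750 9.7500 11.7500] v=[2.2500 1.2500 0.0000 -1.5000]
Step 7: x=[4.8125 7.5000 9.3750 12.0000] v=[0.6250 0.2500 -0.7500 0.5000]
Step 8: x=[4.0625 6.8125 9.7500 12.6250] v=[-1.5000 -1.3750 0.7500 1.2500]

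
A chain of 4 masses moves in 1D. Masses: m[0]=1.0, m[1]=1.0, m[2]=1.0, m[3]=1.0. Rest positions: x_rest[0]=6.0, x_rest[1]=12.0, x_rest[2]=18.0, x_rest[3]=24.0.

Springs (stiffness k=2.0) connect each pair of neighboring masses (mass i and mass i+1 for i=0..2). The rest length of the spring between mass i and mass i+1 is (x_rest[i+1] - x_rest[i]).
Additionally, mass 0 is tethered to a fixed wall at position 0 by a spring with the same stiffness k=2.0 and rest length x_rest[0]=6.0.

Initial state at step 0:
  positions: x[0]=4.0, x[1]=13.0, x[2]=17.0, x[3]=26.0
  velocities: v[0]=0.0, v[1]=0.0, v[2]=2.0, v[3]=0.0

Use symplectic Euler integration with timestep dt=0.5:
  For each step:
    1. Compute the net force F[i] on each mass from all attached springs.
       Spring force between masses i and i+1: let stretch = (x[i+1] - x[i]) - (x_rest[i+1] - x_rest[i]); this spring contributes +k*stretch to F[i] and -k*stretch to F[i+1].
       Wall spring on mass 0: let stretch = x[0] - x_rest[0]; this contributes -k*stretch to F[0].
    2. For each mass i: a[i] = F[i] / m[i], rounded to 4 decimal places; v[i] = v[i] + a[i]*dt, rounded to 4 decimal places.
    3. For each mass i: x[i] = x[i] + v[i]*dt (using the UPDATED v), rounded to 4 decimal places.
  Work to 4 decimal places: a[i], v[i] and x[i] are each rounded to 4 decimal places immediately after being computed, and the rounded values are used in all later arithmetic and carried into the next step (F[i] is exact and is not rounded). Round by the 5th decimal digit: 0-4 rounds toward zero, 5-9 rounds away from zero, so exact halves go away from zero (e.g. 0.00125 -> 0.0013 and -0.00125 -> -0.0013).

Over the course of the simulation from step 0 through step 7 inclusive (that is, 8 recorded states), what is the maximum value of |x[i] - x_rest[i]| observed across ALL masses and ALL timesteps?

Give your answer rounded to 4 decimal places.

Answer: 4.2500

Derivation:
Step 0: x=[4.0000 13.0000 17.0000 26.0000] v=[0.0000 0.0000 2.0000 0.0000]
Step 1: x=[6.5000 10.5000 20.5000 24.5000] v=[5.0000 -5.0000 7.0000 -3.0000]
Step 2: x=[7.7500 11.0000 21.0000 24.0000] v=[2.5000 1.0000 1.0000 -1.0000]
Step 3: x=[6.7500 14.8750 18.0000 25.0000] v=[-2.0000 7.7500 -6.0000 2.0000]
Step 4: x=[6.4375 16.2500 16.9375 25.5000] v=[-0.6250 2.7500 -2.1250 1.0000]
Step 5: x=[7.8125 13.0625 19.8125 24.7188] v=[2.7500 -6.3750 5.7500 -1.5625]
Step 6: x=[7.9063 10.6250 21.7657 24.4844] v=[0.1875 -4.8750 3.9063 -0.4688]
Step 7: x=[5.4063 12.3985 19.5079 25.8907] v=[-5.0001 3.5470 -4.5157 2.8125]
Max displacement = 4.2500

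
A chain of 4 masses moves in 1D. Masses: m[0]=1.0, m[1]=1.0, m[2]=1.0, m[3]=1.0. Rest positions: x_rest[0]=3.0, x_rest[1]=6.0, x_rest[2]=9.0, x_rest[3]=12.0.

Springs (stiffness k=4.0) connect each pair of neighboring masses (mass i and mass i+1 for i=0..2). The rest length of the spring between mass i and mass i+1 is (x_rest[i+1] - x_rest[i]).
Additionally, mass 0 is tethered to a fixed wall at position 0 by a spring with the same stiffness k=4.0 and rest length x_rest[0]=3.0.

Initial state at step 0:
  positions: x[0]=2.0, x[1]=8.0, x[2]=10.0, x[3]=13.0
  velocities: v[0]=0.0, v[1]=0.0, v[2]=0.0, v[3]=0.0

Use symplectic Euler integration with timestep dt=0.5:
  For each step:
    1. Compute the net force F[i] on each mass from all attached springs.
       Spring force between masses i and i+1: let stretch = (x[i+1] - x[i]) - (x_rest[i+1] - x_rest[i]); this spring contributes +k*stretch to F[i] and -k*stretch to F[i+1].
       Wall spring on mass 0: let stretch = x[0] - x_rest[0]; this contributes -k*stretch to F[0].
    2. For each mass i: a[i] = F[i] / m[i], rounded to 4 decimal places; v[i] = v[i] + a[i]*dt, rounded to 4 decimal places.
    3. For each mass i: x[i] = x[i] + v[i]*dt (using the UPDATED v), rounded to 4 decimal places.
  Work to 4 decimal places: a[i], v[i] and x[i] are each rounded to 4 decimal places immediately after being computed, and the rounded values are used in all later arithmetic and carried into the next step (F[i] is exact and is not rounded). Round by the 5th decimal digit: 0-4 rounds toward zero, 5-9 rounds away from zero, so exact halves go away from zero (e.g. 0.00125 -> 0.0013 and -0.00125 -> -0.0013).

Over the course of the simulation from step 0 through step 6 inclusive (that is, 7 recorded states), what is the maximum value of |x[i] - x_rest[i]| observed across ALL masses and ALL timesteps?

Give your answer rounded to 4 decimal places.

Answer: 3.0000

Derivation:
Step 0: x=[2.0000 8.0000 10.0000 13.0000] v=[0.0000 0.0000 0.0000 0.0000]
Step 1: x=[6.0000 4.0000 11.0000 13.0000] v=[8.0000 -8.0000 2.0000 0.0000]
Step 2: x=[2.0000 9.0000 7.0000 14.0000] v=[-8.0000 10.0000 -8.0000 2.0000]
Step 3: x=[3.0000 5.0000 12.0000 11.0000] v=[2.0000 -8.0000 10.0000 -6.0000]
Step 4: x=[3.0000 6.0000 9.0000 12.0000] v=[0.0000 2.0000 -6.0000 2.0000]
Step 5: x=[3.0000 7.0000 6.0000 13.0000] v=[0.0000 2.0000 -6.0000 2.0000]
Step 6: x=[4.0000 3.0000 11.0000 10.0000] v=[2.0000 -8.0000 10.0000 -6.0000]
Max displacement = 3.0000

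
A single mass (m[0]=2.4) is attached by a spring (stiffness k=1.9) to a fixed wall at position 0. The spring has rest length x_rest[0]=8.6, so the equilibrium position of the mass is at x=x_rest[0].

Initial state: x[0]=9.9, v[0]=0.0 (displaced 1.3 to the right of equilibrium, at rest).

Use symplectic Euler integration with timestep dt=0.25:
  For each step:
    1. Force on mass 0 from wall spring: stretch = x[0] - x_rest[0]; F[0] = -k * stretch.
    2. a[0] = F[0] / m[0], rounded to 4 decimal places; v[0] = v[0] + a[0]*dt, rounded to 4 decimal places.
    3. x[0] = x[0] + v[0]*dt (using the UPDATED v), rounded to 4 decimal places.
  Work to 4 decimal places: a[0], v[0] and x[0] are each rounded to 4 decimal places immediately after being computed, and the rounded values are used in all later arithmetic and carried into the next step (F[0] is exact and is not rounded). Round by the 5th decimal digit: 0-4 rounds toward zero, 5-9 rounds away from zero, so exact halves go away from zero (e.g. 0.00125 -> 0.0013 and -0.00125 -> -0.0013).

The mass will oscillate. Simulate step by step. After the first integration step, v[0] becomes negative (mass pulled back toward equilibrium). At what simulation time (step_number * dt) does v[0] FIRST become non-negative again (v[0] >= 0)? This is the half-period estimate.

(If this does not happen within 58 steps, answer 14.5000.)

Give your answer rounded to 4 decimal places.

Step 0: x=[9.9000] v=[0.0000]
Step 1: x=[9.8357] v=[-0.2573]
Step 2: x=[9.7102] v=[-0.5019]
Step 3: x=[9.5298] v=[-0.7216]
Step 4: x=[9.3034] v=[-0.9056]
Step 5: x=[9.0422] v=[-1.0448]
Step 6: x=[8.7591] v=[-1.1323]
Step 7: x=[8.4682] v=[-1.1638]
Step 8: x=[8.1838] v=[-1.1377]
Step 9: x=[7.9200] v=[-1.0553]
Step 10: x=[7.6898] v=[-0.9207]
Step 11: x=[7.5047] v=[-0.7406]
Step 12: x=[7.3738] v=[-0.5238]
Step 13: x=[7.3035] v=[-0.2811]
Step 14: x=[7.2974] v=[-0.0245]
Step 15: x=[7.3557] v=[0.2333]
First v>=0 after going negative at step 15, time=3.7500

Answer: 3.7500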